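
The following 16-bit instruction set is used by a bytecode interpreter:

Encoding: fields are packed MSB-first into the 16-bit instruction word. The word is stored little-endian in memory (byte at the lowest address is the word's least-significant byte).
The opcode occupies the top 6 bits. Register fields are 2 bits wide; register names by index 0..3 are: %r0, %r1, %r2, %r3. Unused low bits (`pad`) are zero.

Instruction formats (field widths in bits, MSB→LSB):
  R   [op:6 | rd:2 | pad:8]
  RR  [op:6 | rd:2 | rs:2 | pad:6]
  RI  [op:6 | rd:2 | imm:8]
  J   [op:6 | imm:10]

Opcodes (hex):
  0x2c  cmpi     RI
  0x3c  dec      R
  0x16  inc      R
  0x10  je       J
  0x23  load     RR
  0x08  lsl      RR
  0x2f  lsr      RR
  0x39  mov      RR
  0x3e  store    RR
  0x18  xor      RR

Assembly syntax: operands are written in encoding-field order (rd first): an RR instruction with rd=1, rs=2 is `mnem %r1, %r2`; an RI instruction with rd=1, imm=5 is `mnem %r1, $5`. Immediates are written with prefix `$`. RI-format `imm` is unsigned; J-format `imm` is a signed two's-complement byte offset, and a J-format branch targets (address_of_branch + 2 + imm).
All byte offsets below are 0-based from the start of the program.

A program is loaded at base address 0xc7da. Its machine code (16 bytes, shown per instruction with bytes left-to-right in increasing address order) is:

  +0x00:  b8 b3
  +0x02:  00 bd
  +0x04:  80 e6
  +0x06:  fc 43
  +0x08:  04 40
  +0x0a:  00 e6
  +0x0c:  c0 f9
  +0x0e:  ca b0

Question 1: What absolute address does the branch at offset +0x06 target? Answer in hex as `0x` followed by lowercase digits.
0xc7de

off 0x06: read fc 43 as little → 0x43fc
  opcode bits[15:10]=0x10: je/J
  [9:0] imm=1020 (s10→-4) = $-4
  target = base 0xc7da + off 0x06 + 2 + imm -4 = 0xc7de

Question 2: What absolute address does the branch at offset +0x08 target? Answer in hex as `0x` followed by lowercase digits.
0xc7e8

+0x08: 04 40 ⇒ word 0x4004 (little)
  op=0x4004>>10=0x10 ⇒ je (J)
  imm: (w>>0)&0x3ff=0x4 → $4
  target = base 0xc7da + off 0x08 + 2 + imm 4 = 0xc7e8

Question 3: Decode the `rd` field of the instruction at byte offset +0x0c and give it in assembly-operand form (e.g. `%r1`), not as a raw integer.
@+0c  little-endian(c0 f9) = 0xf9c0
  top 6b → 0x3e → store [RR]
  [9:8] rd=1 = %r1
  [7:6] rs=3 = %r3

%r1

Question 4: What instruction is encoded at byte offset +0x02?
lsr %r1, %r0

+0x02: 00 bd ⇒ word 0xbd00 (little)
  top 6b → 0x2f → lsr [RR]
  rd@[9:8]=0x1 ⇒ %r1
  rs@[7:6]=0x0 ⇒ %r0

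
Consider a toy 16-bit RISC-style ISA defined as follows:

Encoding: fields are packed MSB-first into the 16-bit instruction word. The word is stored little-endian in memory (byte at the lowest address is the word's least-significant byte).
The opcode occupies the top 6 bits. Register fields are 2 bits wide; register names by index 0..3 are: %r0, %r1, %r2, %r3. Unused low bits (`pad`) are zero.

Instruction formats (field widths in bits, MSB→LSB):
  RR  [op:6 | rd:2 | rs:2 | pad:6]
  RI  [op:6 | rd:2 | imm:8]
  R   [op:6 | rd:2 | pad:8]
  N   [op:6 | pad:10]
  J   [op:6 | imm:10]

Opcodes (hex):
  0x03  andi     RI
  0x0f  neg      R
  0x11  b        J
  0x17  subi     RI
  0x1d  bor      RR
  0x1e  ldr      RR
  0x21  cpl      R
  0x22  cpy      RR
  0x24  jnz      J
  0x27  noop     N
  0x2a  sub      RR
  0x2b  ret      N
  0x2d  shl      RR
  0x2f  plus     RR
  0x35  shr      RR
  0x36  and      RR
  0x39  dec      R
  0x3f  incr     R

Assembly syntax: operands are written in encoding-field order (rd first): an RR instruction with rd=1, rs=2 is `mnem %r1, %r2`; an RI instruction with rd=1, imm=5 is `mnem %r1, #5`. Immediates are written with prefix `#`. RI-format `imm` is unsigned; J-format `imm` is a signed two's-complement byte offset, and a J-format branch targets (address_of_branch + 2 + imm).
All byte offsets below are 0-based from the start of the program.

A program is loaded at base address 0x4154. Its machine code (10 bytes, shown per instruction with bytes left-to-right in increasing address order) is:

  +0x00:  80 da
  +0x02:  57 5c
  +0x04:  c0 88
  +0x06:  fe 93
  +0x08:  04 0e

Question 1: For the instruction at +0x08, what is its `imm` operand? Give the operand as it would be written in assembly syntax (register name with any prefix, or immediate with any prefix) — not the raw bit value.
#4

[08] 04 0e → 0x0e04
  opcode bits[15:10]=0x3: andi/RI
  rd: (w>>8)&0x3=0x2 → %r2
  imm: (w>>0)&0xff=0x4 → #4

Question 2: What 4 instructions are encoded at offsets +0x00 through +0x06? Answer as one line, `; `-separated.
and %r2, %r2; subi %r0, #87; cpy %r0, %r3; jnz #-2

@+00  little-endian(80 da) = 0xda80
  top 6b → 0x36 → and [RR]
  rd: (w>>8)&0x3=0x2 → %r2
  rs: (w>>6)&0x3=0x2 → %r2
@+02  little-endian(57 5c) = 0x5c57
  top 6b → 0x17 → subi [RI]
  rd: (w>>8)&0x3=0x0 → %r0
  imm: (w>>0)&0xff=0x57 → #87
@+04  little-endian(c0 88) = 0x88c0
  top 6b → 0x22 → cpy [RR]
  rd: (w>>8)&0x3=0x0 → %r0
  rs: (w>>6)&0x3=0x3 → %r3
@+06  little-endian(fe 93) = 0x93fe
  top 6b → 0x24 → jnz [J]
  imm: (w>>0)&0x3ff=0x3fe (s10→-2) → #-2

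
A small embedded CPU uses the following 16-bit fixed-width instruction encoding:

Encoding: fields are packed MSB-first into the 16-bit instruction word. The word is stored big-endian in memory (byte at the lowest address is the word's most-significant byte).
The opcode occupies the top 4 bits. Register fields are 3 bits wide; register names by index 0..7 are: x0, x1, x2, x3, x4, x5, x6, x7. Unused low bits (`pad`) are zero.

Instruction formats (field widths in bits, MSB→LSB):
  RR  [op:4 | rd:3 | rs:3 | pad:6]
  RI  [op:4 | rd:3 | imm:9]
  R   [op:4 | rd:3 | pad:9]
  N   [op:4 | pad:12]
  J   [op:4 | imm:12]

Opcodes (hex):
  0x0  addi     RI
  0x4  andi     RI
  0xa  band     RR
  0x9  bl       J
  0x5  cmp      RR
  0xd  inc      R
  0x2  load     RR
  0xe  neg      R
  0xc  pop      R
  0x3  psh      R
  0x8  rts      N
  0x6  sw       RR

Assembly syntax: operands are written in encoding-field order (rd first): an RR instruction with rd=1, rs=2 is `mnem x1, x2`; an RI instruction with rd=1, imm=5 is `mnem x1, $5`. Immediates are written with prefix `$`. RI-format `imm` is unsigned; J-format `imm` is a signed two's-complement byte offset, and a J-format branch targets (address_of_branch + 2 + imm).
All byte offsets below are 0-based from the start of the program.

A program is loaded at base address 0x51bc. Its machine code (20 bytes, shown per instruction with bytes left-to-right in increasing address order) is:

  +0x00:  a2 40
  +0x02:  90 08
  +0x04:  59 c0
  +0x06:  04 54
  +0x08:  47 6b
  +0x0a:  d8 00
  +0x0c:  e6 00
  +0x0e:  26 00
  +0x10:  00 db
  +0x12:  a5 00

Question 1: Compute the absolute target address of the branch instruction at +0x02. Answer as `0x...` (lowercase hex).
[02] 90 08 → 0x9008
  op=0x9008>>12=0x9 ⇒ bl (J)
  imm: (w>>0)&0xfff=0x8 → $8
  target = base 0x51bc + off 0x02 + 2 + imm 8 = 0x51c8

0x51c8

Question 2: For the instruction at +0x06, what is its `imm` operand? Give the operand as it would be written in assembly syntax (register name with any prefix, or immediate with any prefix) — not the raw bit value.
$84

@+06  big-endian(04 54) = 0x0454
  opcode bits[15:12]=0x0: addi/RI
  rd: (w>>9)&0x7=0x2 → x2
  imm: (w>>0)&0x1ff=0x54 → $84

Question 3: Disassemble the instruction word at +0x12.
band x2, x4

+0x12: a5 00 ⇒ word 0xa500 (big)
  opcode bits[15:12]=0xa: band/RR
  rd@[11:9]=0x2 ⇒ x2
  rs@[8:6]=0x4 ⇒ x4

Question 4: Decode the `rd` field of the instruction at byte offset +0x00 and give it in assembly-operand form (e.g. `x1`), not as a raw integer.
@+00  big-endian(a2 40) = 0xa240
  opcode bits[15:12]=0xa: band/RR
  rd: (w>>9)&0x7=0x1 → x1
  rs: (w>>6)&0x7=0x1 → x1

x1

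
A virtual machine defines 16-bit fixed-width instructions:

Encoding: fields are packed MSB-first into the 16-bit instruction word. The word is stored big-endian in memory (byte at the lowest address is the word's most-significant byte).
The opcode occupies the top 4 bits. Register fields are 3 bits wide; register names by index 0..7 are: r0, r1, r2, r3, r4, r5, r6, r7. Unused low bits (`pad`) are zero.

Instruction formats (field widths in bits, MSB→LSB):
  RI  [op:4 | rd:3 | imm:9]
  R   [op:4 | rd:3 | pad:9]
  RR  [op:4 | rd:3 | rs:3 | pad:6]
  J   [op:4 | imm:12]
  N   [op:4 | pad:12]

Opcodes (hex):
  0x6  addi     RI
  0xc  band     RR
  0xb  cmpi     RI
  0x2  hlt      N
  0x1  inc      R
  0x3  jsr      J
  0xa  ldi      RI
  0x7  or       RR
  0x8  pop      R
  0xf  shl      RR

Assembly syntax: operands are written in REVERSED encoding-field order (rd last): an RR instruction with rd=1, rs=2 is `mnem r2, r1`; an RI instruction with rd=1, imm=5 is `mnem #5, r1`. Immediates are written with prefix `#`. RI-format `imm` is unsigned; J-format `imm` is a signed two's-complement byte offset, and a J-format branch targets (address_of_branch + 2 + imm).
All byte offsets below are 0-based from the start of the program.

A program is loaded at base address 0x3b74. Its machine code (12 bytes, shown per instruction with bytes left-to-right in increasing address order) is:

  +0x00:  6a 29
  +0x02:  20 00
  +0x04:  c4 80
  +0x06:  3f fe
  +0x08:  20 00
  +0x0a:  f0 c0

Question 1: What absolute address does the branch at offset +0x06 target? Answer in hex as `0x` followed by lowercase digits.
@+06  big-endian(3f fe) = 0x3ffe
  opcode bits[15:12]=0x3: jsr/J
  [11:0] imm=4094 (s12→-2) = #-2
  target = base 0x3b74 + off 0x06 + 2 + imm -2 = 0x3b7a

0x3b7a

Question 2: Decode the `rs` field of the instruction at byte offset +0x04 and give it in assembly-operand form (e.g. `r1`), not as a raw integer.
r2

[04] c4 80 → 0xc480
  top 4b → 0xc → band [RR]
  [11:9] rd=2 = r2
  [8:6] rs=2 = r2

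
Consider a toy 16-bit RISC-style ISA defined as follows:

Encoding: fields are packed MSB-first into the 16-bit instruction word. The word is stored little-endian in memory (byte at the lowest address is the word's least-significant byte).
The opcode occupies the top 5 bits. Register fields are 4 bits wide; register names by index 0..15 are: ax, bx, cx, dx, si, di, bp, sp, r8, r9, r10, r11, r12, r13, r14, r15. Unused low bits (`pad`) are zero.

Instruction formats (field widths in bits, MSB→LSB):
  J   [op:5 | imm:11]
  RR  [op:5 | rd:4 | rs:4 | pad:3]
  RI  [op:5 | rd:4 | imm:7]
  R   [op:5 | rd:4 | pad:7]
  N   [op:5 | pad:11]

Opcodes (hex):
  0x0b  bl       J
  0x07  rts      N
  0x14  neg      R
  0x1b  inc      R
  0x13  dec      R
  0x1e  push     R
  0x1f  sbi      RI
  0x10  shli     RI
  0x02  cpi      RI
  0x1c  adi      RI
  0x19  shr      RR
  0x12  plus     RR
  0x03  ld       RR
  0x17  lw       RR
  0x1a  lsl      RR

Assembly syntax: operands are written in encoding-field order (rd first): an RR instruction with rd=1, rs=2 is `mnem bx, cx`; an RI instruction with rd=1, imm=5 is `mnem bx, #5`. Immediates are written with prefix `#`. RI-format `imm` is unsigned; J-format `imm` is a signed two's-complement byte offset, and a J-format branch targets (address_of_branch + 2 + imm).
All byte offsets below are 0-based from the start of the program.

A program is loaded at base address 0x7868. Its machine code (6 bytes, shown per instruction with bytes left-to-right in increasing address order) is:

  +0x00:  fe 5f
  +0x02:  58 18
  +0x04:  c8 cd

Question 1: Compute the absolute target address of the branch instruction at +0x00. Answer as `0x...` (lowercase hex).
+0x00: fe 5f ⇒ word 0x5ffe (little)
  top 5b → 0xb → bl [J]
  imm: (w>>0)&0x7ff=0x7fe (s11→-2) → #-2
  target = base 0x7868 + off 0x00 + 2 + imm -2 = 0x7868

0x7868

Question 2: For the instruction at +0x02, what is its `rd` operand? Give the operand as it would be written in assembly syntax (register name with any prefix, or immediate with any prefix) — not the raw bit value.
ax

[02] 58 18 → 0x1858
  top 5b → 0x3 → ld [RR]
  [10:7] rd=0 = ax
  [6:3] rs=11 = r11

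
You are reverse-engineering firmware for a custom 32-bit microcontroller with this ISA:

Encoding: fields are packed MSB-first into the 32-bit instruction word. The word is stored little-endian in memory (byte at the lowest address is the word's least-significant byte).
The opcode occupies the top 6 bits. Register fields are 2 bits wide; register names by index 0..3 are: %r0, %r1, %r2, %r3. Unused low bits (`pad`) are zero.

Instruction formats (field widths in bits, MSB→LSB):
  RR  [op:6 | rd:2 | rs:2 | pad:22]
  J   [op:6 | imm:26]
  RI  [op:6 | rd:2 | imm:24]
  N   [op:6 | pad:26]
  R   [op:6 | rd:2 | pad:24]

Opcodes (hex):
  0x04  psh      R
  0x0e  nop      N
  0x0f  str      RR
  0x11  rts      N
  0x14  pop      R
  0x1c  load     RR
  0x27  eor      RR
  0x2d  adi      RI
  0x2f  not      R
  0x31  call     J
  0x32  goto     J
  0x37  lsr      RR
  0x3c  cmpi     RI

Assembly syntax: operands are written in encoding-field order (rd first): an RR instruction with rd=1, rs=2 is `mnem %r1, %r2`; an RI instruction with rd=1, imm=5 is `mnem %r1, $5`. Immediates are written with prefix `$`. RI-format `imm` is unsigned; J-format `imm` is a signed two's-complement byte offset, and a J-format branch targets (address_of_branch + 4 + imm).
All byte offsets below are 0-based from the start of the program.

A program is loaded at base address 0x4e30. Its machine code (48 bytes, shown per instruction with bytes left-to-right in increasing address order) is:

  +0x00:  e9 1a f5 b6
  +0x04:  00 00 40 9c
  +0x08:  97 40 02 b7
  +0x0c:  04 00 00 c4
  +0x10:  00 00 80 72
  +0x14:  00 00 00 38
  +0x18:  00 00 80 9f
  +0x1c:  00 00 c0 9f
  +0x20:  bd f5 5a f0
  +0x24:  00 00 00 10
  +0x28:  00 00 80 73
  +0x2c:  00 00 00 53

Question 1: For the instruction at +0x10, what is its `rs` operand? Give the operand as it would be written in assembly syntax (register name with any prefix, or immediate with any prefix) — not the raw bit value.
+0x10: 00 00 80 72 ⇒ word 0x72800000 (little)
  op=0x72800000>>26=0x1c ⇒ load (RR)
  rd@[25:24]=0x2 ⇒ %r2
  rs@[23:22]=0x2 ⇒ %r2

%r2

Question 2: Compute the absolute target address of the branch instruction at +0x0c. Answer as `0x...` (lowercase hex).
[0c] 04 00 00 c4 → 0xc4000004
  op=0xc4000004>>26=0x31 ⇒ call (J)
  imm: (w>>0)&0x3ffffff=0x4 → $4
  target = base 0x4e30 + off 0x0c + 4 + imm 4 = 0x4e44

0x4e44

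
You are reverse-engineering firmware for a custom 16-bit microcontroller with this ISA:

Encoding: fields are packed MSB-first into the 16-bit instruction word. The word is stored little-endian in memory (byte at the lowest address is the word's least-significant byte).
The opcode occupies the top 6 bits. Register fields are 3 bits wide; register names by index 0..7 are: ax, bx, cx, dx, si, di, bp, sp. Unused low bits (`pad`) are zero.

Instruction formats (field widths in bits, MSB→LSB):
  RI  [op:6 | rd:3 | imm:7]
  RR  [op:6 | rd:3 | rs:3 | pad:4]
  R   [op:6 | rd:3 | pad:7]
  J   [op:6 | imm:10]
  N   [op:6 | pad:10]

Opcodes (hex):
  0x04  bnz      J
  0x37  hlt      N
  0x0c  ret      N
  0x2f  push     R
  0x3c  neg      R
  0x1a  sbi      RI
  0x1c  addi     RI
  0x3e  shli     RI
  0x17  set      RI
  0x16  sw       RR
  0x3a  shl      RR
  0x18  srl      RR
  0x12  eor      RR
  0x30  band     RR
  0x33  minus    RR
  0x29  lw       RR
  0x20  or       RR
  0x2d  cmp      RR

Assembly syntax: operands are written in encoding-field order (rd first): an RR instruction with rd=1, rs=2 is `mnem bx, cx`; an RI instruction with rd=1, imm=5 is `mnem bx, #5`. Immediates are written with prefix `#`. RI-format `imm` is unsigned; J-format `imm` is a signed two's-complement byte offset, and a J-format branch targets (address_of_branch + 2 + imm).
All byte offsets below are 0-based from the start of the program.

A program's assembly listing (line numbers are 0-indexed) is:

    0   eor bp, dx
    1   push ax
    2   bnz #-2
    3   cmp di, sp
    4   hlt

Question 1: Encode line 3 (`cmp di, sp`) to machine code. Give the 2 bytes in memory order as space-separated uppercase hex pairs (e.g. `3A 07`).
3. cmp fields op=0x2d:6|rd=5:3|rs=7:3|pad=0:4 → word b6f0h → f0 b6

F0 B6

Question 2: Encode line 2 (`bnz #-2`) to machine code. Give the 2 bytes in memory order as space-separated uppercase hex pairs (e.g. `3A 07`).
FE 13

L2: bnz op=0x4:6|imm=-2:10 ⇒ 0x13fe ⇒ little fe 13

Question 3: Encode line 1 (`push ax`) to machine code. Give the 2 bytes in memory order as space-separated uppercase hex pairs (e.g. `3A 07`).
line 1 (push): pack op=0x2f:6|rd=0:3|pad=0:7 = 0xbc00; little→ 00 bc

00 BC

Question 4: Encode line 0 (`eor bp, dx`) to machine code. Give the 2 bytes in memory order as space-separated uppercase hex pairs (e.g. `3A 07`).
30 4B

0. eor fields op=0x12:6|rd=6:3|rs=3:3|pad=0:4 → word 4b30h → 30 4b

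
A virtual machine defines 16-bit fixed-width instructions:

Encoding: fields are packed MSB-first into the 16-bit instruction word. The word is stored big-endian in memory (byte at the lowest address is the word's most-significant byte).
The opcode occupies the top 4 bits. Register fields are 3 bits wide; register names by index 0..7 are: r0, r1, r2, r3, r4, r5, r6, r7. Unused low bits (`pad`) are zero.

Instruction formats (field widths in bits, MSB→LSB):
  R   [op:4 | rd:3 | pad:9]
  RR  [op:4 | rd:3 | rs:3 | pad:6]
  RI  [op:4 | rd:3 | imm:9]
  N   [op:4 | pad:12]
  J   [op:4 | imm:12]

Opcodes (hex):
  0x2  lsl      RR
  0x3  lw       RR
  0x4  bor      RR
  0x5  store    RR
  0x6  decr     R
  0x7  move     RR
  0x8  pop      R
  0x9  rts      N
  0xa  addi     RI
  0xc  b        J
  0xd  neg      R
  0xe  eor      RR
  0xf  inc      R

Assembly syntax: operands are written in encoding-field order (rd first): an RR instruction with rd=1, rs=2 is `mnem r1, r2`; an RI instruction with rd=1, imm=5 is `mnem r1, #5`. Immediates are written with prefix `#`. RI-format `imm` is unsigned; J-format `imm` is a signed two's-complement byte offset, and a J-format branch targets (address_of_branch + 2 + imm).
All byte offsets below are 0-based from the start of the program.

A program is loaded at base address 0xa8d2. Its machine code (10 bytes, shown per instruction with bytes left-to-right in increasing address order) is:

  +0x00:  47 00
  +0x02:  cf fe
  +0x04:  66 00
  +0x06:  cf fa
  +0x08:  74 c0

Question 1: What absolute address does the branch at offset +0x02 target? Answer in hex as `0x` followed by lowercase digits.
0xa8d4

+0x02: cf fe ⇒ word 0xcffe (big)
  op=0xcffe>>12=0xc ⇒ b (J)
  imm: (w>>0)&0xfff=0xffe (s12→-2) → #-2
  target = base 0xa8d2 + off 0x02 + 2 + imm -2 = 0xa8d4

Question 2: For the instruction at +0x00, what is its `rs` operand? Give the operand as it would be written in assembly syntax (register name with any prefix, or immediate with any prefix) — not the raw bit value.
[00] 47 00 → 0x4700
  top 4b → 0x4 → bor [RR]
  rd@[11:9]=0x3 ⇒ r3
  rs@[8:6]=0x4 ⇒ r4

r4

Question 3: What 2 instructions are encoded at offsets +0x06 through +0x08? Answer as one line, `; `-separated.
[06] cf fa → 0xcffa
  top 4b → 0xc → b [J]
  imm: (w>>0)&0xfff=0xffa (s12→-6) → #-6
[08] 74 c0 → 0x74c0
  top 4b → 0x7 → move [RR]
  rd: (w>>9)&0x7=0x2 → r2
  rs: (w>>6)&0x7=0x3 → r3

b #-6; move r2, r3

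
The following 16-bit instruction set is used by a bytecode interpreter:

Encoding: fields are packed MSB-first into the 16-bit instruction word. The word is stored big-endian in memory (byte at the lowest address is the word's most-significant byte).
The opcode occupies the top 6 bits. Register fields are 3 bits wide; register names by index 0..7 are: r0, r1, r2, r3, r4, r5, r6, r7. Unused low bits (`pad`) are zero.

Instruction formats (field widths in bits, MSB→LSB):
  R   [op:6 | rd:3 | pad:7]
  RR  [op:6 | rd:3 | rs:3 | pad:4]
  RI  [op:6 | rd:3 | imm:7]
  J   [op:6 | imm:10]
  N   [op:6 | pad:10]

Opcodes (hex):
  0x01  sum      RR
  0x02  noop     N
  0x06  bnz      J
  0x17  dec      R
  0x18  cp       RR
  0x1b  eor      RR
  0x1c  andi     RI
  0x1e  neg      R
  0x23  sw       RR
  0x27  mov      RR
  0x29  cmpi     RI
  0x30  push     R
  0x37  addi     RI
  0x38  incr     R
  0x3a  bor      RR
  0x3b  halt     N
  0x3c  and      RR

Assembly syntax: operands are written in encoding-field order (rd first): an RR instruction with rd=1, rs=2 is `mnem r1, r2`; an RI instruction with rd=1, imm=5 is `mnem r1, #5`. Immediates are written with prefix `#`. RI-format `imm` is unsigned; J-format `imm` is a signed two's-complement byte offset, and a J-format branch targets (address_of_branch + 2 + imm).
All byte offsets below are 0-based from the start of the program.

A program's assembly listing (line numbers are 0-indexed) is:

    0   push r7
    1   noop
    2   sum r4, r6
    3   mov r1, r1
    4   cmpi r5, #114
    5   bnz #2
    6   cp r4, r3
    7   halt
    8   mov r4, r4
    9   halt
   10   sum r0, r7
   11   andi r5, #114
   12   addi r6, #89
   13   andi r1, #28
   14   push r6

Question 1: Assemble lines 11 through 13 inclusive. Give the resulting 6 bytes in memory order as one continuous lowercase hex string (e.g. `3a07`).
72f2df59709c

line 11 (andi): pack op=0x1c:6|rd=5:3|imm=114:7 = 0x72f2; big→ 72 f2
line 12 (addi): pack op=0x37:6|rd=6:3|imm=89:7 = 0xdf59; big→ df 59
line 13 (andi): pack op=0x1c:6|rd=1:3|imm=28:7 = 0x709c; big→ 70 9c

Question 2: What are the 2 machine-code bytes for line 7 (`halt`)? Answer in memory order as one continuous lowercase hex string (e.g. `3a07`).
L7: halt op=0x3b:6|pad=0:10 ⇒ 0xec00 ⇒ big ec 00

ec00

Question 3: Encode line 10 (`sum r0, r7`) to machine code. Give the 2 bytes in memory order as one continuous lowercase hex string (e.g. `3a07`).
L10: sum op=0x1:6|rd=0:3|rs=7:3|pad=0:4 ⇒ 0x0470 ⇒ big 04 70

0470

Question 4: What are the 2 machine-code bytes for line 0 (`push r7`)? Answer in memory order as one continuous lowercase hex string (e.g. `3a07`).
L0: push op=0x30:6|rd=7:3|pad=0:7 ⇒ 0xc380 ⇒ big c3 80

c380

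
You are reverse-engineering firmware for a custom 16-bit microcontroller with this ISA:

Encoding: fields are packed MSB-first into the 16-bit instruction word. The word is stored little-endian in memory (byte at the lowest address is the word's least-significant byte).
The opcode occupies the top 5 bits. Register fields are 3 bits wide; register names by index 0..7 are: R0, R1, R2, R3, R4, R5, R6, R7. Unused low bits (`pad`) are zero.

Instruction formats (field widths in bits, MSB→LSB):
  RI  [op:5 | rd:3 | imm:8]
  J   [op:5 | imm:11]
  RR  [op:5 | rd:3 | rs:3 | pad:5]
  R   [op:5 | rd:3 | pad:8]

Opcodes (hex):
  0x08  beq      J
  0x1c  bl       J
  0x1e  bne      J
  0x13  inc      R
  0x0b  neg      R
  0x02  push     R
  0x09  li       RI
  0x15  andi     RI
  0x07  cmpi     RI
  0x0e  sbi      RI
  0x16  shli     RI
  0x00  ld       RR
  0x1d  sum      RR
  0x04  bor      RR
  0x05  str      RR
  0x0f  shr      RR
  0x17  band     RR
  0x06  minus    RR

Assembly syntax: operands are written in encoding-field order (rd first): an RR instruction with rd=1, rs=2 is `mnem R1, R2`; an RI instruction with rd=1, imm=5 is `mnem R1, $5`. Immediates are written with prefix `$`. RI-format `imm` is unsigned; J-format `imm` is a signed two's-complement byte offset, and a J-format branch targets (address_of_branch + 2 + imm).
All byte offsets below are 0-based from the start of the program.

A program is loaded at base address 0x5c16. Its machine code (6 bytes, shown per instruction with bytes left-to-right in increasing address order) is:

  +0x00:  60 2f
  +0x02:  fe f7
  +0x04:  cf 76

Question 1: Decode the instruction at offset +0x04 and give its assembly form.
[04] cf 76 → 0x76cf
  opcode bits[15:11]=0xe: sbi/RI
  rd@[10:8]=0x6 ⇒ R6
  imm@[7:0]=0xcf ⇒ $207

sbi R6, $207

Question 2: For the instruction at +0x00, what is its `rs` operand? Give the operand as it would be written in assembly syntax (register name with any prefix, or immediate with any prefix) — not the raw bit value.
R3

[00] 60 2f → 0x2f60
  opcode bits[15:11]=0x5: str/RR
  rd@[10:8]=0x7 ⇒ R7
  rs@[7:5]=0x3 ⇒ R3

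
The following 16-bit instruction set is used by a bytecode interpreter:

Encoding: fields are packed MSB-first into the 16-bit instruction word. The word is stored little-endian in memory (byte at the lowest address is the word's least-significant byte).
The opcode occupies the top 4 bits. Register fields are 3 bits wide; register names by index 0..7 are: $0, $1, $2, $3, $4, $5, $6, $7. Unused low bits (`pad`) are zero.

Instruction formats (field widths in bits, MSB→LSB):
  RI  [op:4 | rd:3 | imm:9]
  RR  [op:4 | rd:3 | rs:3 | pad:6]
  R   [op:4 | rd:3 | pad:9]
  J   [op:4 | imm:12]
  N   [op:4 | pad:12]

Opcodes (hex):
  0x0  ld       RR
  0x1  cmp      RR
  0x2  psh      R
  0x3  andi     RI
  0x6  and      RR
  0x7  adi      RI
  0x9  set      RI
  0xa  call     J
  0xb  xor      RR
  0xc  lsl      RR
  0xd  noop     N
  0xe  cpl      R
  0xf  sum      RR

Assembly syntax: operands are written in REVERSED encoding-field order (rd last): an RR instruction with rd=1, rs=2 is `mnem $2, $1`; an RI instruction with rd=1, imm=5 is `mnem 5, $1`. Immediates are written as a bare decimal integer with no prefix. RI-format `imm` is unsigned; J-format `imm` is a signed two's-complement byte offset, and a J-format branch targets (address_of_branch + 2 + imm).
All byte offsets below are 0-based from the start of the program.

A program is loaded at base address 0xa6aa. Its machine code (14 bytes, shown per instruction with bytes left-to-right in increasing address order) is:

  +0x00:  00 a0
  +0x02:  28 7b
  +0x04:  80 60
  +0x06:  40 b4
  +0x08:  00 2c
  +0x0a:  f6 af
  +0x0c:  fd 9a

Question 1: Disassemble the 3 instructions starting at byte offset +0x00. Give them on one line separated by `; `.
call 0; adi 296, $5; and $2, $0

off 0x00: read 00 a0 as little → 0xa000
  opcode bits[15:12]=0xa: call/J
  imm@[11:0]=0x0 ⇒ 0
off 0x02: read 28 7b as little → 0x7b28
  opcode bits[15:12]=0x7: adi/RI
  rd@[11:9]=0x5 ⇒ $5
  imm@[8:0]=0x128 ⇒ 296
off 0x04: read 80 60 as little → 0x6080
  opcode bits[15:12]=0x6: and/RR
  rd@[11:9]=0x0 ⇒ $0
  rs@[8:6]=0x2 ⇒ $2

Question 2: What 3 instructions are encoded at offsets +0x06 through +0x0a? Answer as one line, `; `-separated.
[06] 40 b4 → 0xb440
  op=0xb440>>12=0xb ⇒ xor (RR)
  [11:9] rd=2 = $2
  [8:6] rs=1 = $1
[08] 00 2c → 0x2c00
  op=0x2c00>>12=0x2 ⇒ psh (R)
  [11:9] rd=6 = $6
[0a] f6 af → 0xaff6
  op=0xaff6>>12=0xa ⇒ call (J)
  [11:0] imm=4086 (s12→-10) = -10

xor $1, $2; psh $6; call -10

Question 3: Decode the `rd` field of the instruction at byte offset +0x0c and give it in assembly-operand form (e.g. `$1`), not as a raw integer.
$5

off 0x0c: read fd 9a as little → 0x9afd
  top 4b → 0x9 → set [RI]
  [11:9] rd=5 = $5
  [8:0] imm=253 = 253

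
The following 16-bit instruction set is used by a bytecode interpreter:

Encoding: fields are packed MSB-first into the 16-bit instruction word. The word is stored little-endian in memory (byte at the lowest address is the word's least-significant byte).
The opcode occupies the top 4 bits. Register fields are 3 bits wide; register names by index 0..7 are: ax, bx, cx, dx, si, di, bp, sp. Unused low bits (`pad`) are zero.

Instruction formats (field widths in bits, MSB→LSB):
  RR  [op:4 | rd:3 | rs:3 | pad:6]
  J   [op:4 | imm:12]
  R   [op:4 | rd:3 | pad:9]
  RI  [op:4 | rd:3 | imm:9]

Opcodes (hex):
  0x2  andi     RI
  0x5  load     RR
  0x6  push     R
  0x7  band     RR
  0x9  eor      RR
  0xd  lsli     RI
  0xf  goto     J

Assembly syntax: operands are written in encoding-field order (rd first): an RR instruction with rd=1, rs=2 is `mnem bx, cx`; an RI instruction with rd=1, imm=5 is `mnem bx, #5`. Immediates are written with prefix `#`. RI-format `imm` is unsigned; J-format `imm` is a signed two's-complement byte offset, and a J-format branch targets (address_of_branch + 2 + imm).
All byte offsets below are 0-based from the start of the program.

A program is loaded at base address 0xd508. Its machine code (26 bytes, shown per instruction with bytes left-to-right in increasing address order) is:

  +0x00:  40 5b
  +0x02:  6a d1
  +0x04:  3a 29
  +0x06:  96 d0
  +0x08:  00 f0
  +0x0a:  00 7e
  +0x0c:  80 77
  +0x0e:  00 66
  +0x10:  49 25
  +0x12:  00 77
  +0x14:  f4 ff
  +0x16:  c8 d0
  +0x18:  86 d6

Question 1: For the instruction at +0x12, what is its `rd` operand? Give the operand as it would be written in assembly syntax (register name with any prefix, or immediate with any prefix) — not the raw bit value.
dx

+0x12: 00 77 ⇒ word 0x7700 (little)
  op=0x7700>>12=0x7 ⇒ band (RR)
  rd: (w>>9)&0x7=0x3 → dx
  rs: (w>>6)&0x7=0x4 → si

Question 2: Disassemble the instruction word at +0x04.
off 0x04: read 3a 29 as little → 0x293a
  op=0x293a>>12=0x2 ⇒ andi (RI)
  [11:9] rd=4 = si
  [8:0] imm=314 = #314

andi si, #314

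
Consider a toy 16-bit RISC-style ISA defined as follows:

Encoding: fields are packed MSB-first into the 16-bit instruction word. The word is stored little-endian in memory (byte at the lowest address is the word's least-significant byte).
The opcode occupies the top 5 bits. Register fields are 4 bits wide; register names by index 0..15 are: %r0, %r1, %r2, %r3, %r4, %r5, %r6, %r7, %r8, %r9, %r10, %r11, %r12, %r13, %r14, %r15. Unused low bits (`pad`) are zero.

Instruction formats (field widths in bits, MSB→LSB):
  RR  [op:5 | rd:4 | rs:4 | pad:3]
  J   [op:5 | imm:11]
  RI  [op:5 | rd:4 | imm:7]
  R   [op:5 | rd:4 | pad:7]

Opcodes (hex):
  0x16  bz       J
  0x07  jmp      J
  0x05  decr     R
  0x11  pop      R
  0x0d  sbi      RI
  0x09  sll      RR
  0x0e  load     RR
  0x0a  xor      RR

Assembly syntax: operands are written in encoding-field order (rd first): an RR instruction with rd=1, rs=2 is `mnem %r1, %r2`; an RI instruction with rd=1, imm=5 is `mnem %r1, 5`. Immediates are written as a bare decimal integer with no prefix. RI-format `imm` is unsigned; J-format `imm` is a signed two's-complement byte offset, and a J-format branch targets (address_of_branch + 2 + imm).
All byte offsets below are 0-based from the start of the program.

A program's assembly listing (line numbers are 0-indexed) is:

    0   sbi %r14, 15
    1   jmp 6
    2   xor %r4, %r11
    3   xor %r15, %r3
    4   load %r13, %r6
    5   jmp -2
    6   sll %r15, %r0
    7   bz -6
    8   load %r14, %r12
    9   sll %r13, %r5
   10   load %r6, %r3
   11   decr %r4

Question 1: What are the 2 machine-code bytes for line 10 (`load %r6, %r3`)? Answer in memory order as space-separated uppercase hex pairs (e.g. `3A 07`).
line 10 (load): pack op=0xe:5|rd=6:4|rs=3:4|pad=0:3 = 0x7318; little→ 18 73

18 73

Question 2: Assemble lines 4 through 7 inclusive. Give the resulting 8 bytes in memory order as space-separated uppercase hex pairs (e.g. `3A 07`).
B0 76 FE 3F 80 4F FA B7

4. load fields op=0xe:5|rd=13:4|rs=6:4|pad=0:3 → word 76b0h → b0 76
5. jmp fields op=0x7:5|imm=-2:11 → word 3ffeh → fe 3f
6. sll fields op=0x9:5|rd=15:4|rs=0:4|pad=0:3 → word 4f80h → 80 4f
7. bz fields op=0x16:5|imm=-6:11 → word b7fah → fa b7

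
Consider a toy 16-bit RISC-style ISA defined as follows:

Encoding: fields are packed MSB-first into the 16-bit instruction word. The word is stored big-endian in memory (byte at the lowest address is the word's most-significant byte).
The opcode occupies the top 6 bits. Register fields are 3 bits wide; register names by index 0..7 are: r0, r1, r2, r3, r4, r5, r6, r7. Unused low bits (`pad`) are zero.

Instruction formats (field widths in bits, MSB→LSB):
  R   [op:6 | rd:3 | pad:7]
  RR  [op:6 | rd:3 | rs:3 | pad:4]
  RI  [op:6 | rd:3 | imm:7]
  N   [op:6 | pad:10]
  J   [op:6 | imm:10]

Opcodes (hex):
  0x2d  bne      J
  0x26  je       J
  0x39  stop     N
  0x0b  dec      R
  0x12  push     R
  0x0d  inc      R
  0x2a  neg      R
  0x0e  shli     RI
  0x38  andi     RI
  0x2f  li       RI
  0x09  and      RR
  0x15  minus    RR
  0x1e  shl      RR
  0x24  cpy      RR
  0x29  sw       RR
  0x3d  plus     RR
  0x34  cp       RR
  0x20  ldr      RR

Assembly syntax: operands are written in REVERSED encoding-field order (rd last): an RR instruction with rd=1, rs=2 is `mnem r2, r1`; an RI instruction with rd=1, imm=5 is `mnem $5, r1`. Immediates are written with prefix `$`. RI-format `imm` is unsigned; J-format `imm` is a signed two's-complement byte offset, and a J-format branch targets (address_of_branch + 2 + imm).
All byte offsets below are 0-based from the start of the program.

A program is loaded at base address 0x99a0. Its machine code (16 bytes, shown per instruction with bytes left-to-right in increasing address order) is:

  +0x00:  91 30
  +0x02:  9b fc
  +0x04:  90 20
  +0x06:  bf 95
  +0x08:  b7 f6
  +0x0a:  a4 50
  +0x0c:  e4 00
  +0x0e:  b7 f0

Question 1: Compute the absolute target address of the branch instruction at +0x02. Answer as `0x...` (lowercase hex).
@+02  big-endian(9b fc) = 0x9bfc
  op=0x9bfc>>10=0x26 ⇒ je (J)
  imm@[9:0]=0x3fc (s10→-4) ⇒ $-4
  target = base 0x99a0 + off 0x02 + 2 + imm -4 = 0x99a0

0x99a0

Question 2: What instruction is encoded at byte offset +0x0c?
@+0c  big-endian(e4 00) = 0xe400
  op=0xe400>>10=0x39 ⇒ stop (N)

stop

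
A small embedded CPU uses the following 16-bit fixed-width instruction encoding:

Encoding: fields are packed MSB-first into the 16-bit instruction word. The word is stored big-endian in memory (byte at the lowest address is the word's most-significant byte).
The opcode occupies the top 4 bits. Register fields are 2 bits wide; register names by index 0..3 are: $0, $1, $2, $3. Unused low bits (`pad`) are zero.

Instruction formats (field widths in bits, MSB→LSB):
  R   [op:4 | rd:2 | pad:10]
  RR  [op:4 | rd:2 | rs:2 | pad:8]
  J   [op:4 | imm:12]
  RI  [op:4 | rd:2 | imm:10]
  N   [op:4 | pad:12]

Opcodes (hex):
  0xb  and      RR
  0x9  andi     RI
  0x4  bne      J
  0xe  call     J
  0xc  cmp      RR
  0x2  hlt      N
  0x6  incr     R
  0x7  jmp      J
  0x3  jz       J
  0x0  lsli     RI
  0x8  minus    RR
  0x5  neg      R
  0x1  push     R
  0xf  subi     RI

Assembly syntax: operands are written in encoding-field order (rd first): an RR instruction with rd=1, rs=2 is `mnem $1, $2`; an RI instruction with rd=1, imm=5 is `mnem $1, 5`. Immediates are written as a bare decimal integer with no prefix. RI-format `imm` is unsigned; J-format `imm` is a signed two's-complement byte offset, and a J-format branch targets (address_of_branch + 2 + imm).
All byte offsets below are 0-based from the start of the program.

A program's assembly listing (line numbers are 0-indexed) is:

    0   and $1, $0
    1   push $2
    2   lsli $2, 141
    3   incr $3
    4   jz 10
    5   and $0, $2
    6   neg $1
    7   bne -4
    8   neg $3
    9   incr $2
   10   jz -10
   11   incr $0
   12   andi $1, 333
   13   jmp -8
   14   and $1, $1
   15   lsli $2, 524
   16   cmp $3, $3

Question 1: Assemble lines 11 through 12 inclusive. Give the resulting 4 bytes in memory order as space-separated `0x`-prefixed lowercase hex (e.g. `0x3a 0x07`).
0x60 0x00 0x95 0x4d

11. incr fields op=0x6:4|rd=0:2|pad=0:10 → word 6000h → 60 00
12. andi fields op=0x9:4|rd=1:2|imm=333:10 → word 954dh → 95 4d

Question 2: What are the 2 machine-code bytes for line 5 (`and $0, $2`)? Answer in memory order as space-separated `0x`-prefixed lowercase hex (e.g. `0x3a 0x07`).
0xb2 0x00

L5: and op=0xb:4|rd=0:2|rs=2:2|pad=0:8 ⇒ 0xb200 ⇒ big b2 00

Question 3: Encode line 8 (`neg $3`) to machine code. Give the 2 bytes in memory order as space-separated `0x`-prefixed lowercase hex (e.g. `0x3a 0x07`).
0x5c 0x00

L8: neg op=0x5:4|rd=3:2|pad=0:10 ⇒ 0x5c00 ⇒ big 5c 00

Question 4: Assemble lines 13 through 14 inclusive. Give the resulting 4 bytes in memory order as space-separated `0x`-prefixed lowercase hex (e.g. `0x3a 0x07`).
0x7f 0xf8 0xb5 0x00

L13: jmp op=0x7:4|imm=-8:12 ⇒ 0x7ff8 ⇒ big 7f f8
L14: and op=0xb:4|rd=1:2|rs=1:2|pad=0:8 ⇒ 0xb500 ⇒ big b5 00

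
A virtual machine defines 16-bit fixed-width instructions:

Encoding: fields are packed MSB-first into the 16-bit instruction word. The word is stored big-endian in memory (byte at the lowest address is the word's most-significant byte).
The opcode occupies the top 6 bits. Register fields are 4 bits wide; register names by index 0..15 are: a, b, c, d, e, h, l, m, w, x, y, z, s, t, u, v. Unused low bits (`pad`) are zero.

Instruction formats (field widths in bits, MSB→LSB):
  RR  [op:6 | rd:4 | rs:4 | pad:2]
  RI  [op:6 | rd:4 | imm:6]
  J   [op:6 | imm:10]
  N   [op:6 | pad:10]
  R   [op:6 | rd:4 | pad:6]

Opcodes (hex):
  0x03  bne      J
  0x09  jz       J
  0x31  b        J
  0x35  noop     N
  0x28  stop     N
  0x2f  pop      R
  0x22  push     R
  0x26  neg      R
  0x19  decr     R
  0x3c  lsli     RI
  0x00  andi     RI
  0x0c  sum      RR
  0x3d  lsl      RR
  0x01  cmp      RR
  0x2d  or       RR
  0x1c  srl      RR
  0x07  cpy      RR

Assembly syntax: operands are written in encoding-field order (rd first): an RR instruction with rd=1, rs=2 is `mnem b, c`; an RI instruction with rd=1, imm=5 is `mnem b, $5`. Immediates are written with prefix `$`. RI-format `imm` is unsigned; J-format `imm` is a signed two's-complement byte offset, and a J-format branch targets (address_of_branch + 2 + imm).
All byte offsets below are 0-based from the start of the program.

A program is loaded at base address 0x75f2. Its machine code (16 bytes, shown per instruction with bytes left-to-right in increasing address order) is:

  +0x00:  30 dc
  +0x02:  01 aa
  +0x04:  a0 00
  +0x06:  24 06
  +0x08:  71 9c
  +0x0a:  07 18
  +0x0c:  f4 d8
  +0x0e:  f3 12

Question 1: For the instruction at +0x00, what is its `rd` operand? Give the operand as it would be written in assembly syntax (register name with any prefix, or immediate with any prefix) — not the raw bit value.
d

off 0x00: read 30 dc as big → 0x30dc
  top 6b → 0xc → sum [RR]
  [9:6] rd=3 = d
  [5:2] rs=7 = m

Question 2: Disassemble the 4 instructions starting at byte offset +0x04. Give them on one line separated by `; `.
stop; jz $6; srl l, m; cmp s, l

+0x04: a0 00 ⇒ word 0xa000 (big)
  op=0xa000>>10=0x28 ⇒ stop (N)
+0x06: 24 06 ⇒ word 0x2406 (big)
  op=0x2406>>10=0x9 ⇒ jz (J)
  imm@[9:0]=0x6 ⇒ $6
+0x08: 71 9c ⇒ word 0x719c (big)
  op=0x719c>>10=0x1c ⇒ srl (RR)
  rd@[9:6]=0x6 ⇒ l
  rs@[5:2]=0x7 ⇒ m
+0x0a: 07 18 ⇒ word 0x0718 (big)
  op=0x0718>>10=0x1 ⇒ cmp (RR)
  rd@[9:6]=0xc ⇒ s
  rs@[5:2]=0x6 ⇒ l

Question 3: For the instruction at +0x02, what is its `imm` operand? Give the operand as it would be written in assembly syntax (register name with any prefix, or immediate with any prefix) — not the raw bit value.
$42

off 0x02: read 01 aa as big → 0x01aa
  opcode bits[15:10]=0x0: andi/RI
  rd@[9:6]=0x6 ⇒ l
  imm@[5:0]=0x2a ⇒ $42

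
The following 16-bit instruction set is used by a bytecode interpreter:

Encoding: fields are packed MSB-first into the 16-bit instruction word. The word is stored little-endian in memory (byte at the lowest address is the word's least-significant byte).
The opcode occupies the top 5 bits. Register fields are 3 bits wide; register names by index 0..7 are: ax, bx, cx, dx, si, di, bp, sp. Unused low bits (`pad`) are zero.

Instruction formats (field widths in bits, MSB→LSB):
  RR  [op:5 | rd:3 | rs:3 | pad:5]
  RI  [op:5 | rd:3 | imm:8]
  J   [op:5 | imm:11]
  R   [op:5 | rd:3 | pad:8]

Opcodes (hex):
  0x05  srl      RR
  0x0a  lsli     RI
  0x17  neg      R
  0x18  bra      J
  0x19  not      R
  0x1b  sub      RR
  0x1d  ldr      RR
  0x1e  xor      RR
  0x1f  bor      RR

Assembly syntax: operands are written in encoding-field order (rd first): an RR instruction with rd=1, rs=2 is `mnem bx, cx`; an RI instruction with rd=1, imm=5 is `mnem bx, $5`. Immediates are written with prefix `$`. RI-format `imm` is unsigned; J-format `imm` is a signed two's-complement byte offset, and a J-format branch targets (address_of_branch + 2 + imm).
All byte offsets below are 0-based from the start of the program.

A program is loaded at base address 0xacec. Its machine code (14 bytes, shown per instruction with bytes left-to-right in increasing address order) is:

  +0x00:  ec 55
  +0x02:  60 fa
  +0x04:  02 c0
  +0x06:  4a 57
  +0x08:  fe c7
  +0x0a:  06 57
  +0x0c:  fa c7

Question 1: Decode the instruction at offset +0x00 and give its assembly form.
lsli di, $236

[00] ec 55 → 0x55ec
  opcode bits[15:11]=0xa: lsli/RI
  rd: (w>>8)&0x7=0x5 → di
  imm: (w>>0)&0xff=0xec → $236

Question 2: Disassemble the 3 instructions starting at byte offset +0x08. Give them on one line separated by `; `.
bra $-2; lsli sp, $6; bra $-6

[08] fe c7 → 0xc7fe
  opcode bits[15:11]=0x18: bra/J
  imm: (w>>0)&0x7ff=0x7fe (s11→-2) → $-2
[0a] 06 57 → 0x5706
  opcode bits[15:11]=0xa: lsli/RI
  rd: (w>>8)&0x7=0x7 → sp
  imm: (w>>0)&0xff=0x6 → $6
[0c] fa c7 → 0xc7fa
  opcode bits[15:11]=0x18: bra/J
  imm: (w>>0)&0x7ff=0x7fa (s11→-6) → $-6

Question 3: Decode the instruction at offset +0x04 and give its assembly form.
bra $2

+0x04: 02 c0 ⇒ word 0xc002 (little)
  top 5b → 0x18 → bra [J]
  imm@[10:0]=0x2 ⇒ $2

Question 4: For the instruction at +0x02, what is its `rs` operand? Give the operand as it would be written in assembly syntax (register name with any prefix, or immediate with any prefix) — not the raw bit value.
dx

+0x02: 60 fa ⇒ word 0xfa60 (little)
  opcode bits[15:11]=0x1f: bor/RR
  [10:8] rd=2 = cx
  [7:5] rs=3 = dx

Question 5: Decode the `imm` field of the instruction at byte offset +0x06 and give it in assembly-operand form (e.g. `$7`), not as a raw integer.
@+06  little-endian(4a 57) = 0x574a
  op=0x574a>>11=0xa ⇒ lsli (RI)
  rd@[10:8]=0x7 ⇒ sp
  imm@[7:0]=0x4a ⇒ $74

$74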